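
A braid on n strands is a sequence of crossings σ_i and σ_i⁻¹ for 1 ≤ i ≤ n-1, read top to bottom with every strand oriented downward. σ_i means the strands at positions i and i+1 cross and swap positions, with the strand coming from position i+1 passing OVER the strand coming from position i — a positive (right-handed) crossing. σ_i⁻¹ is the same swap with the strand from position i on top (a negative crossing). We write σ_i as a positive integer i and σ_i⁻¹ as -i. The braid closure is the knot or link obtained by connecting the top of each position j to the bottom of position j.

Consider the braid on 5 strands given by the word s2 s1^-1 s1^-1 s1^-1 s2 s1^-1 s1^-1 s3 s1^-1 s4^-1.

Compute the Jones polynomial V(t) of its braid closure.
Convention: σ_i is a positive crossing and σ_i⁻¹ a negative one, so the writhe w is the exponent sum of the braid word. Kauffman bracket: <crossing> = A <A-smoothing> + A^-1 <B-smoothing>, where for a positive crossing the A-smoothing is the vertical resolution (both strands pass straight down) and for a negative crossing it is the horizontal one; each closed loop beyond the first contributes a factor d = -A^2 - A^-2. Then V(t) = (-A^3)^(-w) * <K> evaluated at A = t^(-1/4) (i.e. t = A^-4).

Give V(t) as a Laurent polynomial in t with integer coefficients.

1 - t^-1 + 3*t^-2 - 3*t^-3 + 3*t^-4 - 4*t^-5 + 3*t^-6 - 2*t^-7 + t^-8

Derivation:
The presented braid s2 s1^-1 s1^-1 s1^-1 s2 s1^-1 s1^-1 s3 s1^-1 s4^-1 on 5 strands reduces by inverse Markov moves (closure unchanged at each step):
  Destabilize: the word has the form β·s4^-1 where s4^-1 occurs only as the final letter (β ∈ B_4); drop it and the last strand → 4 strands.
Reduced to β = s2 s1^-1 s1^-1 s1^-1 s2 s1^-1 s1^-1 s3 s1^-1 on 4 strands, 9 crossings.
Compute on β:
Braid: s2 s1^-1 s1^-1 s1^-1 s2 s1^-1 s1^-1 s3 s1^-1 on 4 strands, 9 crossings.
Writhe w = (#positive) - (#negative) = 3 - 6 = -3.
Computing the Kauffman bracket via state sum. There are 2^9 = 512 states.
Each crossing splits two ways (0=vertical, 1=horizontal). The state's weight is A^(#A-smoothings - #B-smoothings) * d^(loops - 1).
Tabulate the states by total A-exponent and number of loops L (A-exp: L × count):
  A^9: L=8 ×1
  A^7: L=7 ×9
  A^5: L=6 ×36
  A^3: L=5 ×84
  A^1: L=4 ×126
  A^-1: L=3 ×124, L=5 ×2
  A^-3: L=2 ×75, L=4 ×9
  A^-5: L=1 ×21, L=3 ×15
  A^-7: L=2 ×8, L=4 ×1
  A^-9: L=3 ×1
Each group contributes A^e * Σ count * d^(L-1):
Powers of d = -A^2 - A^-2: d^2 = A^4 + 2 + A^-4; d^3 = -A^6 - 3*A^2 - 3*A^-2 - A^-6; d^4 = A^8 + 4*A^4 + 6 + 4*A^-4 + A^-8; d^5 = -A^10 - 5*A^6 - 10*A^2 - 10*A^-2 - 5*A^-6 - A^-10; d^6 = A^12 + 6*A^8 + 15*A^4 + 20 + 15*A^-4 + 6*A^-8 + A^-12; d^7 = -A^14 - 7*A^10 - 21*A^6 - 35*A^2 - 35*A^-2 - 21*A^-6 - 7*A^-10 - A^-14.
  A^9 * (d^7) = -A^23 - 7*A^19 - 21*A^15 - 35*A^11 - 35*A^7 - 21*A^3 - 7*A^-1 - A^-5
  A^7 * (9*d^6) = 9*A^19 + 54*A^15 + 135*A^11 + 180*A^7 + 135*A^3 + 54*A^-1 + 9*A^-5
  A^5 * (36*d^5) = -36*A^15 - 180*A^11 - 360*A^7 - 360*A^3 - 180*A^-1 - 36*A^-5
  A^3 * (84*d^4) = 84*A^11 + 336*A^7 + 504*A^3 + 336*A^-1 + 84*A^-5
  A^1 * (126*d^3) = -126*A^7 - 378*A^3 - 378*A^-1 - 126*A^-5
  A^-1 * (124*d^2 + 2*d^4) = 2*A^7 + 132*A^3 + 260*A^-1 + 132*A^-5 + 2*A^-9
  A^-3 * (75*d + 9*d^3) = -9*A^3 - 102*A^-1 - 102*A^-5 - 9*A^-9
  A^-5 * (21 + 15*d^2) = 15*A^-1 + 51*A^-5 + 15*A^-9
  A^-7 * (8*d + d^3) = -A^-1 - 11*A^-5 - 11*A^-9 - A^-13
  A^-9 * (d^2) = A^-5 + 2*A^-9 + A^-13
Summing the groups: <K> = -A^23 + 2*A^19 - 3*A^15 + 4*A^11 - 3*A^7 + 3*A^3 - 3*A^-1 + A^-5 - A^-9
Normalise by the writhe: (-A^3)^(-w) = (-A^3)^(3) = -A^9, so f(A) = -A^9 * <K> = A^32 - 2*A^28 + 3*A^24 - 4*A^20 + 3*A^16 - 3*A^12 + 3*A^8 - A^4 + 1.
Substitute A = t^(-1/4), i.e. A^e → t^(-e/4): V(t) = 1 - t^-1 + 3*t^-2 - 3*t^-3 + 3*t^-4 - 4*t^-5 + 3*t^-6 - 2*t^-7 + t^-8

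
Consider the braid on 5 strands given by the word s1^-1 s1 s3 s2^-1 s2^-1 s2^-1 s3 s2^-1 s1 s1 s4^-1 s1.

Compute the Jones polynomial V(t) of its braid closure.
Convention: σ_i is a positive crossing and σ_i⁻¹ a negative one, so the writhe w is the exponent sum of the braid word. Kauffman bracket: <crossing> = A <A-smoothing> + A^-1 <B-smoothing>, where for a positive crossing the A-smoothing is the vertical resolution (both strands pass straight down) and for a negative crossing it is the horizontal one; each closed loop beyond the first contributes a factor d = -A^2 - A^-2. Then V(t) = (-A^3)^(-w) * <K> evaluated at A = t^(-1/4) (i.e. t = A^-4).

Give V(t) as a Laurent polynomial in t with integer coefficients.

-t^5 + 2*t^4 - 3*t^3 + 5*t^2 - 5*t + 6 - 5*t^-1 + 3*t^-2 - 2*t^-3 + t^-4

Derivation:
The presented braid s1^-1 s1 s3 s2^-1 s2^-1 s2^-1 s3 s2^-1 s1 s1 s4^-1 s1 on 5 strands reduces by inverse Markov moves (closure unchanged at each step):
  Deconjugate: the word is γ·β·γ⁻¹ with γ = s1^-1 (prefix) and γ⁻¹ = s1 (suffix); strip both.
  Destabilize: the word has the form β·s4^-1 where s4^-1 occurs only as the final letter (β ∈ B_4); drop it and the last strand → 4 strands.
Reduced to β = s1 s3 s2^-1 s2^-1 s2^-1 s3 s2^-1 s1 s1 on 4 strands, 9 crossings.
Compute on β:
Braid: s1 s3 s2^-1 s2^-1 s2^-1 s3 s2^-1 s1 s1 on 4 strands, 9 crossings.
Writhe w = (#positive) - (#negative) = 5 - 4 = 1.
State-sum expansion of <K>. There are 2^9 = 512 states.
Each crossing splits two ways (0=vertical, 1=horizontal). The state's weight is A^(#A-smoothings - #B-smoothings) * d^(loops - 1).
Tabulate the states by total A-exponent and number of loops L (A-exp: L × count):
  A^9: L=6 ×1
  A^7: L=5 ×9
  A^5: L=4 ×33, L=6 ×3
  A^3: L=3 ×64, L=5 ×19, L=7 ×1
  A^1: L=2 ×68, L=4 ×52, L=6 ×6
  A^-1: L=1 ×33, L=3 ×75, L=5 ×18
  A^-3: L=2 ×51, L=4 ×32, L=6 ×1
  A^-5: L=3 ×32, L=5 ×4
  A^-7: L=4 ×9
  A^-9: L=5 ×1
Each group contributes A^e * Σ count * d^(L-1):
Powers of d = -A^2 - A^-2: d^2 = A^4 + 2 + A^-4; d^3 = -A^6 - 3*A^2 - 3*A^-2 - A^-6; d^4 = A^8 + 4*A^4 + 6 + 4*A^-4 + A^-8; d^5 = -A^10 - 5*A^6 - 10*A^2 - 10*A^-2 - 5*A^-6 - A^-10; d^6 = A^12 + 6*A^8 + 15*A^4 + 20 + 15*A^-4 + 6*A^-8 + A^-12.
  A^9 * (d^5) = -A^19 - 5*A^15 - 10*A^11 - 10*A^7 - 5*A^3 - A^-1
  A^7 * (9*d^4) = 9*A^15 + 36*A^11 + 54*A^7 + 36*A^3 + 9*A^-1
  A^5 * (33*d^3 + 3*d^5) = -3*A^15 - 48*A^11 - 129*A^7 - 129*A^3 - 48*A^-1 - 3*A^-5
  A^3 * (64*d^2 + 19*d^4 + d^6) = A^15 + 25*A^11 + 155*A^7 + 262*A^3 + 155*A^-1 + 25*A^-5 + A^-9
  A^1 * (68*d + 52*d^3 + 6*d^5) = -6*A^11 - 82*A^7 - 284*A^3 - 284*A^-1 - 82*A^-5 - 6*A^-9
  A^-1 * (33 + 75*d^2 + 18*d^4) = 18*A^7 + 147*A^3 + 291*A^-1 + 147*A^-5 + 18*A^-9
  A^-3 * (51*d + 32*d^3 + d^5) = -A^7 - 37*A^3 - 157*A^-1 - 157*A^-5 - 37*A^-9 - A^-13
  A^-5 * (32*d^2 + 4*d^4) = 4*A^3 + 48*A^-1 + 88*A^-5 + 48*A^-9 + 4*A^-13
  A^-7 * (9*d^3) = -9*A^-1 - 27*A^-5 - 27*A^-9 - 9*A^-13
  A^-9 * (d^4) = A^-1 + 4*A^-5 + 6*A^-9 + 4*A^-13 + A^-17
Summing the groups: <K> = -A^19 + 2*A^15 - 3*A^11 + 5*A^7 - 6*A^3 + 5*A^-1 - 5*A^-5 + 3*A^-9 - 2*A^-13 + A^-17
Normalise by the writhe: (-A^3)^(-w) = (-A^3)^(-1) = -A^-3, so f(A) = -A^-3 * <K> = A^16 - 2*A^12 + 3*A^8 - 5*A^4 + 6 - 5*A^-4 + 5*A^-8 - 3*A^-12 + 2*A^-16 - A^-20.
Substitute A = t^(-1/4), i.e. A^e → t^(-e/4): V(t) = -t^5 + 2*t^4 - 3*t^3 + 5*t^2 - 5*t + 6 - 5*t^-1 + 3*t^-2 - 2*t^-3 + t^-4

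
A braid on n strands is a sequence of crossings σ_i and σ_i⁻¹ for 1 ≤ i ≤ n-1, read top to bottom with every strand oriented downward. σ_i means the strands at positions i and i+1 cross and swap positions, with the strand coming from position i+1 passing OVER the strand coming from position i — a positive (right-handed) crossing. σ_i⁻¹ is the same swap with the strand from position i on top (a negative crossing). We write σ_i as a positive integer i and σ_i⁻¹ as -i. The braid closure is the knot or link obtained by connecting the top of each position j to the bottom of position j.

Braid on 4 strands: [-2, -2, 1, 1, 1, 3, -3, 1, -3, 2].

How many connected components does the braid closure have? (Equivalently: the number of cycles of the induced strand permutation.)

Track the strand permutation on 4 strands, starting from identity.
  step 1: s2^-1 swaps positions 2,3 -> [1 3 2 4]
  step 2: s2^-1 swaps positions 2,3 -> [1 2 3 4]
  step 3: s1 swaps positions 1,2 -> [2 1 3 4]
  step 4: s1 swaps positions 1,2 -> [1 2 3 4]
  step 5: s1 swaps positions 1,2 -> [2 1 3 4]
  step 6: s3 swaps positions 3,4 -> [2 1 4 3]
  step 7: s3^-1 swaps positions 3,4 -> [2 1 3 4]
  step 8: s1 swaps positions 1,2 -> [1 2 3 4]
  step 9: s3^-1 swaps positions 3,4 -> [1 2 4 3]
  step 10: s2 swaps positions 2,3 -> [1 4 2 3]
Final permutation (position -> original strand): [1 4 2 3]
Closure components = cycle count of this permutation = 2.

Answer: 2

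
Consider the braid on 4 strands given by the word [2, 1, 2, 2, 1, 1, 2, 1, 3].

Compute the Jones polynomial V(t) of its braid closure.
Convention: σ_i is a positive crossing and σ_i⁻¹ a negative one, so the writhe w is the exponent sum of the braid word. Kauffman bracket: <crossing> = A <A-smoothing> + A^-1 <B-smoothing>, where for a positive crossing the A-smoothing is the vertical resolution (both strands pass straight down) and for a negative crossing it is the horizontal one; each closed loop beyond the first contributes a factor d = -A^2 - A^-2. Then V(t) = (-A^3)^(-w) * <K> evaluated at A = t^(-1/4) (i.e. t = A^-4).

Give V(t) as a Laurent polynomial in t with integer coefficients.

-t^8 + t^5 + t^3

Derivation:
The presented braid s2 s1 s2 s2 s1 s1 s2 s1 s3 on 4 strands reduces by inverse Markov moves (closure unchanged at each step):
  Destabilize: the word has the form β·s3 where s3 occurs only as the final letter (β ∈ B_3); drop it and the last strand → 3 strands.
Reduced to β = s2 s1 s2 s2 s1 s1 s2 s1 on 3 strands, 8 crossings.
Compute on β:
Braid: s2 s1 s2 s2 s1 s1 s2 s1 on 3 strands, 8 crossings.
Writhe w = (#positive) - (#negative) = 8 - 0 = 8.
Enumerate smoothing states for the bracket polynomial. There are 2^8 = 256 states.
Smooth each crossing (0=||, 1=⌣⌢); contribution A^(Σ sign_k(1-2s_k)) * d^(L-1).
Tabulate the states by total A-exponent and number of loops L (A-exp: L × count):
  A^8: L=3 ×1
  A^6: L=2 ×8
  A^4: L=1 ×16, L=3 ×12
  A^2: L=2 ×48, L=4 ×8
  A^0: L=1 ×17, L=3 ×51, L=5 ×2
  A^-2: L=2 ×34, L=4 ×22
  A^-4: L=1 ×4, L=3 ×21, L=5 ×3
  A^-6: L=2 ×4, L=4 ×4
  A^-8: L=3 ×1
Each group contributes A^e * Σ count * d^(L-1):
Powers of d = -A^2 - A^-2: d^2 = A^4 + 2 + A^-4; d^3 = -A^6 - 3*A^2 - 3*A^-2 - A^-6; d^4 = A^8 + 4*A^4 + 6 + 4*A^-4 + A^-8.
  A^8 * (d^2) = A^12 + 2*A^8 + A^4
  A^6 * (8*d) = -8*A^8 - 8*A^4
  A^4 * (16 + 12*d^2) = 12*A^8 + 40*A^4 + 12
  A^2 * (48*d + 8*d^3) = -8*A^8 - 72*A^4 - 72 - 8*A^-4
  A^0 * (17 + 51*d^2 + 2*d^4) = 2*A^8 + 59*A^4 + 131 + 59*A^-4 + 2*A^-8
  A^-2 * (34*d + 22*d^3) = -22*A^4 - 100 - 100*A^-4 - 22*A^-8
  A^-4 * (4 + 21*d^2 + 3*d^4) = 3*A^4 + 33 + 64*A^-4 + 33*A^-8 + 3*A^-12
  A^-6 * (4*d + 4*d^3) = -4 - 16*A^-4 - 16*A^-8 - 4*A^-12
  A^-8 * (d^2) = A^-4 + 2*A^-8 + A^-12
Summing the groups: <K> = A^12 + A^4 - A^-8
Normalise by the writhe: (-A^3)^(-w) = (-A^3)^(-8) = A^-24, so f(A) = A^-24 * <K> = A^-12 + A^-20 - A^-32.
Substitute A = t^(-1/4), i.e. A^e → t^(-e/4): V(t) = -t^8 + t^5 + t^3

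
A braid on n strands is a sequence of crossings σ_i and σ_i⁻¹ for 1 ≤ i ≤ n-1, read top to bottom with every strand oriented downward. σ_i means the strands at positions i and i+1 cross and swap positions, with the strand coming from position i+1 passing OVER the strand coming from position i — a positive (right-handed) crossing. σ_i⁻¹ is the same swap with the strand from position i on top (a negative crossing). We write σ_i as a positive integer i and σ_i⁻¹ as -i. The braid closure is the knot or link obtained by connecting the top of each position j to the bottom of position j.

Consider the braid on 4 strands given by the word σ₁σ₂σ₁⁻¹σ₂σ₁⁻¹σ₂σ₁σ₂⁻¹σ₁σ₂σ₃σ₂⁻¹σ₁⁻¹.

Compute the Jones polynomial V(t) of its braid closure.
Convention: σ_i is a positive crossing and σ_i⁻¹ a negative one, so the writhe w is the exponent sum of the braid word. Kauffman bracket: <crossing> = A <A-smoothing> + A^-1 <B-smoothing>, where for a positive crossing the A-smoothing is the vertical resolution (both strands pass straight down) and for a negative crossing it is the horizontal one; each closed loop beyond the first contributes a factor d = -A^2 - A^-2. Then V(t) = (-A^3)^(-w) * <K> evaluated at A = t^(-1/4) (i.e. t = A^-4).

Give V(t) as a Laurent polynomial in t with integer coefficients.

The presented braid s1 s2 s1^-1 s2 s1^-1 s2 s1 s2^-1 s1 s2 s3 s2^-1 s1^-1 on 4 strands reduces by inverse Markov moves (closure unchanged at each step):
  Deconjugate: the word is γ·β·γ⁻¹ with γ = s1 s2 (prefix) and γ⁻¹ = s2^-1 s1^-1 (suffix); strip both.
  Destabilize: the word has the form β·s3 where s3 occurs only as the final letter (β ∈ B_3); drop it and the last strand → 3 strands.
Reduced to β = s1^-1 s2 s1^-1 s2 s1 s2^-1 s1 s2 on 3 strands, 8 crossings.
Compute on β:
Braid: s1^-1 s2 s1^-1 s2 s1 s2^-1 s1 s2 on 3 strands, 8 crossings.
Writhe w = (#positive) - (#negative) = 5 - 3 = 2.
Computing the Kauffman bracket via state sum. There are 2^8 = 256 states.
For each crossing: s=0 is the vertical smoothing, s=1 horizontal. Crossing k contributes A^(sign_k * (1 - 2*s_k)); loop factor d = -A^2 - A^-2.
Tabulate the states by total A-exponent and number of loops L (A-exp: L × count):
  A^8: L=2 ×1
  A^6: L=1 ×3, L=3 ×5
  A^4: L=2 ×22, L=4 ×6
  A^2: L=1 ×18, L=3 ×37, L=5 ×1
  A^0: L=2 ×58, L=4 ×12
  A^-2: L=1 ×24, L=3 ×31, L=5 ×1
  A^-4: L=2 ×23, L=4 ×5
  A^-6: L=3 ×8
  A^-8: L=4 ×1
Each group contributes A^e * Σ count * d^(L-1):
Powers of d = -A^2 - A^-2: d^2 = A^4 + 2 + A^-4; d^3 = -A^6 - 3*A^2 - 3*A^-2 - A^-6; d^4 = A^8 + 4*A^4 + 6 + 4*A^-4 + A^-8.
  A^8 * (d) = -A^10 - A^6
  A^6 * (3 + 5*d^2) = 5*A^10 + 13*A^6 + 5*A^2
  A^4 * (22*d + 6*d^3) = -6*A^10 - 40*A^6 - 40*A^2 - 6*A^-2
  A^2 * (18 + 37*d^2 + d^4) = A^10 + 41*A^6 + 98*A^2 + 41*A^-2 + A^-6
  A^0 * (58*d + 12*d^3) = -12*A^6 - 94*A^2 - 94*A^-2 - 12*A^-6
  A^-2 * (24 + 31*d^2 + d^4) = A^6 + 35*A^2 + 92*A^-2 + 35*A^-6 + A^-10
  A^-4 * (23*d + 5*d^3) = -5*A^2 - 38*A^-2 - 38*A^-6 - 5*A^-10
  A^-6 * (8*d^2) = 8*A^-2 + 16*A^-6 + 8*A^-10
  A^-8 * (d^3) = -A^-2 - 3*A^-6 - 3*A^-10 - A^-14
Summing the groups: <K> = -A^10 + 2*A^6 - A^2 + 2*A^-2 - A^-6 + A^-10 - A^-14
Normalise by the writhe: (-A^3)^(-w) = (-A^3)^(-2) = A^-6, so f(A) = A^-6 * <K> = -A^4 + 2 - A^-4 + 2*A^-8 - A^-12 + A^-16 - A^-20.
Substitute A = t^(-1/4), i.e. A^e → t^(-e/4): V(t) = -t^5 + t^4 - t^3 + 2*t^2 - t + 2 - t^-1

Answer: -t^5 + t^4 - t^3 + 2*t^2 - t + 2 - t^-1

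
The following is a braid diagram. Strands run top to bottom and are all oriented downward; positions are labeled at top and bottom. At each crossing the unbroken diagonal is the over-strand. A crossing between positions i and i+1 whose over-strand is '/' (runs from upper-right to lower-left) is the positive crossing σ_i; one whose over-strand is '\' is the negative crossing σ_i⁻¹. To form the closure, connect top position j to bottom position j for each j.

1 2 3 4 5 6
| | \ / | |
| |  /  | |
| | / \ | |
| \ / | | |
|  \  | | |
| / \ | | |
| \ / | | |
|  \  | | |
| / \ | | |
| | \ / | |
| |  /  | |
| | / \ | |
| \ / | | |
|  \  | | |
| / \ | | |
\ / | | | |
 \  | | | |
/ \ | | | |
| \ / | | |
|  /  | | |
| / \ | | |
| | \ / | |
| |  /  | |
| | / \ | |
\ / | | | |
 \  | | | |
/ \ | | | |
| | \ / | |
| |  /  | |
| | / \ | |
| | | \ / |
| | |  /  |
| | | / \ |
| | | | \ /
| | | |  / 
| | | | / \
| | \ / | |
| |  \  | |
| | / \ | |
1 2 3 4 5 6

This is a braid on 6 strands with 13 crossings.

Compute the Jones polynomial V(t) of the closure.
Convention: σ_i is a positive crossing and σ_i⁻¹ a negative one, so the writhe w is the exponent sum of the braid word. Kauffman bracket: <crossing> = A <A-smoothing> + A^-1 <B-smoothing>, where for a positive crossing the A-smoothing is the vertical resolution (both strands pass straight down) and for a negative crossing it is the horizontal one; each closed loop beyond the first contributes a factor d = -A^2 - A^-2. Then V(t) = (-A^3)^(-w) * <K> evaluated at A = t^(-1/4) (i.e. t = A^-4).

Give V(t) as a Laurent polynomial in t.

Reading the diagram top to bottom ('/'-over between positions i,i+1 = s_i, '\'-over = s_i^-1): braid word = s3 s2^-1 s2^-1 s3 s2^-1 s1^-1 s2 s3 s1^-1 s3 s4 s5 s3^-1.
The presented braid s3 s2^-1 s2^-1 s3 s2^-1 s1^-1 s2 s3 s1^-1 s3 s4 s5 s3^-1 on 6 strands reduces by inverse Markov moves (closure unchanged at each step):
  Deconjugate: the word is γ·β·γ⁻¹ with γ = s3 (prefix) and γ⁻¹ = s3^-1 (suffix); strip both.
  Destabilize: the word has the form β·s5 where s5 occurs only as the final letter (β ∈ B_5); drop it and the last strand → 5 strands.
  Destabilize: the word has the form β·s4 where s4 occurs only as the final letter (β ∈ B_4); drop it and the last strand → 4 strands.
Reduced to β = s2^-1 s2^-1 s3 s2^-1 s1^-1 s2 s3 s1^-1 s3 on 4 strands, 9 crossings.
Compute on β:
Braid: s2^-1 s2^-1 s3 s2^-1 s1^-1 s2 s3 s1^-1 s3 on 4 strands, 9 crossings.
Writhe w = (#positive) - (#negative) = 4 - 5 = -1.
State-sum expansion of <K>. There are 2^9 = 512 states.
Each crossing splits two ways (0=vertical, 1=horizontal). The state's weight is A^(#A-smoothings - #B-smoothings) * d^(loops - 1).
Tabulate the states by total A-exponent and number of loops L (A-exp: L × count):
  A^9: L=5 ×1
  A^7: L=4 ×9
  A^5: L=3 ×32, L=5 ×4
  A^3: L=2 ×55, L=4 ×28, L=6 ×1
  A^1: L=1 ×39, L=3 ×77, L=5 ×10
  A^-1: L=2 ×87, L=4 ×38, L=6 ×1
  A^-3: L=1 ×14, L=3 ×64, L=5 ×6
  A^-5: L=2 ×17, L=4 ×19
  A^-7: L=3 ×7, L=5 ×2
  A^-9: L=4 ×1
Each group contributes A^e * Σ count * d^(L-1):
Powers of d = -A^2 - A^-2: d^2 = A^4 + 2 + A^-4; d^3 = -A^6 - 3*A^2 - 3*A^-2 - A^-6; d^4 = A^8 + 4*A^4 + 6 + 4*A^-4 + A^-8; d^5 = -A^10 - 5*A^6 - 10*A^2 - 10*A^-2 - 5*A^-6 - A^-10.
  A^9 * (d^4) = A^17 + 4*A^13 + 6*A^9 + 4*A^5 + A
  A^7 * (9*d^3) = -9*A^13 - 27*A^9 - 27*A^5 - 9*A
  A^5 * (32*d^2 + 4*d^4) = 4*A^13 + 48*A^9 + 88*A^5 + 48*A + 4*A^-3
  A^3 * (55*d + 28*d^3 + d^5) = -A^13 - 33*A^9 - 149*A^5 - 149*A - 33*A^-3 - A^-7
  A^1 * (39 + 77*d^2 + 10*d^4) = 10*A^9 + 117*A^5 + 253*A + 117*A^-3 + 10*A^-7
  A^-1 * (87*d + 38*d^3 + d^5) = -A^9 - 43*A^5 - 211*A - 211*A^-3 - 43*A^-7 - A^-11
  A^-3 * (14 + 64*d^2 + 6*d^4) = 6*A^5 + 88*A + 178*A^-3 + 88*A^-7 + 6*A^-11
  A^-5 * (17*d + 19*d^3) = -19*A - 74*A^-3 - 74*A^-7 - 19*A^-11
  A^-7 * (7*d^2 + 2*d^4) = 2*A + 15*A^-3 + 26*A^-7 + 15*A^-11 + 2*A^-15
  A^-9 * (d^3) = -A^-3 - 3*A^-7 - 3*A^-11 - A^-15
Summing the groups: <K> = A^17 - 2*A^13 + 3*A^9 - 4*A^5 + 4*A - 5*A^-3 + 3*A^-7 - 2*A^-11 + A^-15
Normalise by the writhe: (-A^3)^(-w) = (-A^3)^(1) = -A^3, so f(A) = -A^3 * <K> = -A^20 + 2*A^16 - 3*A^12 + 4*A^8 - 4*A^4 + 5 - 3*A^-4 + 2*A^-8 - A^-12.
Substitute A = t^(-1/4), i.e. A^e → t^(-e/4): V(t) = -t^3 + 2*t^2 - 3*t + 5 - 4*t^-1 + 4*t^-2 - 3*t^-3 + 2*t^-4 - t^-5

Answer: -t^3 + 2*t^2 - 3*t + 5 - 4*t^-1 + 4*t^-2 - 3*t^-3 + 2*t^-4 - t^-5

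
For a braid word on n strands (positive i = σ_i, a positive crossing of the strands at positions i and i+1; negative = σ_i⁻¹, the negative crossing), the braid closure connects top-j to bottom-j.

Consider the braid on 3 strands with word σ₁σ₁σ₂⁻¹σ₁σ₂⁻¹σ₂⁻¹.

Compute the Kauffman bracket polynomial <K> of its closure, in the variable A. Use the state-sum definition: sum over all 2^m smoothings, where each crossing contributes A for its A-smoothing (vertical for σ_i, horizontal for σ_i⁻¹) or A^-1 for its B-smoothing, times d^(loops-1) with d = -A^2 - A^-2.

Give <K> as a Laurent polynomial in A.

Braid: s1 s1 s2^-1 s1 s2^-1 s2^-1 on 3 strands, 6 crossings.
Writhe w = (#positive) - (#negative) = 3 - 3 = 0.
State-sum expansion of <K>. There are 2^6 = 64 states.
Smooth each crossing (0=||, 1=⌣⌢); contribution A^(Σ sign_k(1-2s_k)) * d^(L-1).
Tabulate the states by total A-exponent and number of loops L (A-exp: L × count):
  A^6: L=4 ×1
  A^4: L=3 ×6
  A^2: L=2 ×14, L=4 ×1
  A^0: L=1 ×13, L=3 ×7
  A^-2: L=2 ×14, L=4 ×1
  A^-4: L=3 ×6
  A^-6: L=4 ×1
Each group contributes A^e * Σ count * d^(L-1):
Powers of d = -A^2 - A^-2: d^2 = A^4 + 2 + A^-4; d^3 = -A^6 - 3*A^2 - 3*A^-2 - A^-6.
  A^6 * (d^3) = -A^12 - 3*A^8 - 3*A^4 - 1
  A^4 * (6*d^2) = 6*A^8 + 12*A^4 + 6
  A^2 * (14*d + d^3) = -A^8 - 17*A^4 - 17 - A^-4
  A^0 * (13 + 7*d^2) = 7*A^4 + 27 + 7*A^-4
  A^-2 * (14*d + d^3) = -A^4 - 17 - 17*A^-4 - A^-8
  A^-4 * (6*d^2) = 6 + 12*A^-4 + 6*A^-8
  A^-6 * (d^3) = -1 - 3*A^-4 - 3*A^-8 - A^-12
Summing the groups: <K> = -A^12 + 2*A^8 - 2*A^4 + 3 - 2*A^-4 + 2*A^-8 - A^-12

Answer: -A^12 + 2*A^8 - 2*A^4 + 3 - 2*A^-4 + 2*A^-8 - A^-12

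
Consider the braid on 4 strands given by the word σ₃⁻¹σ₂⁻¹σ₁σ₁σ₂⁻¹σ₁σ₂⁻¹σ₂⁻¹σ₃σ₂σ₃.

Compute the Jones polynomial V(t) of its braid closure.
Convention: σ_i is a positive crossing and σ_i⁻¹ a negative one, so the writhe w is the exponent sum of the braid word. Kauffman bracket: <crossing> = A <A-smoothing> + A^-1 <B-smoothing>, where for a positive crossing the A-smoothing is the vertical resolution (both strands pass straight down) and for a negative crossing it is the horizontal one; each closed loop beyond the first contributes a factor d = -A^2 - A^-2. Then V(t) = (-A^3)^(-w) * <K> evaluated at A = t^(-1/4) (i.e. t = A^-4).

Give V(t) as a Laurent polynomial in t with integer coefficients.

The presented braid s3^-1 s2^-1 s1 s1 s2^-1 s1 s2^-1 s2^-1 s3 s2 s3 on 4 strands reduces by inverse Markov moves (closure unchanged at each step):
  Deconjugate: the word is γ·β·γ⁻¹ with γ = s3^-1 s2^-1 (prefix) and γ⁻¹ = s2 s3 (suffix); strip both.
  Destabilize: the word has the form β·s3 where s3 occurs only as the final letter (β ∈ B_3); drop it and the last strand → 3 strands.
Reduced to β = s1 s1 s2^-1 s1 s2^-1 s2^-1 on 3 strands, 6 crossings.
Compute on β:
Braid: s1 s1 s2^-1 s1 s2^-1 s2^-1 on 3 strands, 6 crossings.
Writhe w = (#positive) - (#negative) = 3 - 3 = 0.
Enumerate smoothing states for the bracket polynomial. There are 2^6 = 64 states.
Smooth each crossing (0=||, 1=⌣⌢); contribution A^(Σ sign_k(1-2s_k)) * d^(L-1).
Tabulate the states by total A-exponent and number of loops L (A-exp: L × count):
  A^6: L=4 ×1
  A^4: L=3 ×6
  A^2: L=2 ×14, L=4 ×1
  A^0: L=1 ×13, L=3 ×7
  A^-2: L=2 ×14, L=4 ×1
  A^-4: L=3 ×6
  A^-6: L=4 ×1
Each group contributes A^e * Σ count * d^(L-1):
Powers of d = -A^2 - A^-2: d^2 = A^4 + 2 + A^-4; d^3 = -A^6 - 3*A^2 - 3*A^-2 - A^-6.
  A^6 * (d^3) = -A^12 - 3*A^8 - 3*A^4 - 1
  A^4 * (6*d^2) = 6*A^8 + 12*A^4 + 6
  A^2 * (14*d + d^3) = -A^8 - 17*A^4 - 17 - A^-4
  A^0 * (13 + 7*d^2) = 7*A^4 + 27 + 7*A^-4
  A^-2 * (14*d + d^3) = -A^4 - 17 - 17*A^-4 - A^-8
  A^-4 * (6*d^2) = 6 + 12*A^-4 + 6*A^-8
  A^-6 * (d^3) = -1 - 3*A^-4 - 3*A^-8 - A^-12
Summing the groups: <K> = -A^12 + 2*A^8 - 2*A^4 + 3 - 2*A^-4 + 2*A^-8 - A^-12
Normalise by the writhe: (-A^3)^(-w) = (-A^3)^(0) = 1, so f(A) = 1 * <K> = -A^12 + 2*A^8 - 2*A^4 + 3 - 2*A^-4 + 2*A^-8 - A^-12.
Substitute A = t^(-1/4), i.e. A^e → t^(-e/4): V(t) = -t^3 + 2*t^2 - 2*t + 3 - 2*t^-1 + 2*t^-2 - t^-3

Answer: -t^3 + 2*t^2 - 2*t + 3 - 2*t^-1 + 2*t^-2 - t^-3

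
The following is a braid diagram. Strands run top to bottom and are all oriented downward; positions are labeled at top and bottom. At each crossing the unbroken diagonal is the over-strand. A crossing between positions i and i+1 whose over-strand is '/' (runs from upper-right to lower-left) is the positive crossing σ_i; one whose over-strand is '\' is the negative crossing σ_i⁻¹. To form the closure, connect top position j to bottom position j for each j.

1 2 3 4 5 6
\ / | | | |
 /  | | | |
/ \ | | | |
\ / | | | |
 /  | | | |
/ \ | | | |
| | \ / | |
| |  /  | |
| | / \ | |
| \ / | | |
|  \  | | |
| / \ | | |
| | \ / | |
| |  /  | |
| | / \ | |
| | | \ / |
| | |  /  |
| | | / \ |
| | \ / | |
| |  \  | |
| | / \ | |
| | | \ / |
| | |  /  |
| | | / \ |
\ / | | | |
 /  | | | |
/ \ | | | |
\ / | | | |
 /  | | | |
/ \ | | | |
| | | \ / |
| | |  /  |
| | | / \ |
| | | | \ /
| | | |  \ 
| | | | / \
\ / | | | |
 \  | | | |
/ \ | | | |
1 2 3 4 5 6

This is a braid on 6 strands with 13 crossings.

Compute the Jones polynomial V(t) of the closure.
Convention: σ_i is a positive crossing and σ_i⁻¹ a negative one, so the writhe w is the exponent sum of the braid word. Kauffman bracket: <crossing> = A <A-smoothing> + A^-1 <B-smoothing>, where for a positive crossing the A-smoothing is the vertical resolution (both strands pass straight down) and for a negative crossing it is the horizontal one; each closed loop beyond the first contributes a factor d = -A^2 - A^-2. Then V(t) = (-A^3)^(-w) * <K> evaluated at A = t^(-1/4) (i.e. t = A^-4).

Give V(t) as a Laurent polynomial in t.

t^10 - 2*t^9 + 2*t^8 - 4*t^7 + 4*t^6 - 3*t^5 + 3*t^4 - t^3 + t^2

Derivation:
Reading the diagram top to bottom ('/'-over between positions i,i+1 = s_i, '\'-over = s_i^-1): braid word = s1 s1 s3 s2^-1 s3 s4 s3^-1 s4 s1 s1 s4 s5^-1 s1^-1.
The presented braid s1 s1 s3 s2^-1 s3 s4 s3^-1 s4 s1 s1 s4 s5^-1 s1^-1 on 6 strands reduces by inverse Markov moves (closure unchanged at each step):
  Deconjugate: the word is γ·β·γ⁻¹ with γ = s1 (prefix) and γ⁻¹ = s1^-1 (suffix); strip both.
  Destabilize: the word has the form β·s5^-1 where s5^-1 occurs only as the final letter (β ∈ B_5); drop it and the last strand → 5 strands.
Reduced to β = s1 s3 s2^-1 s3 s4 s3^-1 s4 s1 s1 s4 on 5 strands, 10 crossings.
Compute on β:
Braid: s1 s3 s2^-1 s3 s4 s3^-1 s4 s1 s1 s4 on 5 strands, 10 crossings.
Writhe w = (#positive) - (#negative) = 8 - 2 = 6.
Computing the Kauffman bracket via state sum. There are 2^10 = 1024 states.
Smooth each crossing (0=||, 1=⌣⌢); contribution A^(Σ sign_k(1-2s_k)) * d^(L-1).
Tabulate the states by total A-exponent and number of loops L (A-exp: L × count):
  A^10: L=3 ×1
  A^8: L=2 ×6, L=4 ×4
  A^6: L=1 ×9, L=3 ×32, L=5 ×4
  A^4: L=2 ×70, L=4 ×49, L=6 ×1
  A^2: L=1 ×30, L=3 ×149, L=5 ×31
  A^0: L=2 ×99, L=4 ×144, L=6 ×9
  A^-2: L=3 ×136, L=5 ×73, L=7 ×1
  A^-4: L=4 ×101, L=6 ×19
  A^-6: L=5 ×43, L=7 ×2
  A^-8: L=6 ×10
  A^-10: L=7 ×1
Each group contributes A^e * Σ count * d^(L-1):
Powers of d = -A^2 - A^-2: d^2 = A^4 + 2 + A^-4; d^3 = -A^6 - 3*A^2 - 3*A^-2 - A^-6; d^4 = A^8 + 4*A^4 + 6 + 4*A^-4 + A^-8; d^5 = -A^10 - 5*A^6 - 10*A^2 - 10*A^-2 - 5*A^-6 - A^-10; d^6 = A^12 + 6*A^8 + 15*A^4 + 20 + 15*A^-4 + 6*A^-8 + A^-12.
  A^10 * (d^2) = A^14 + 2*A^10 + A^6
  A^8 * (6*d + 4*d^3) = -4*A^14 - 18*A^10 - 18*A^6 - 4*A^2
  A^6 * (9 + 32*d^2 + 4*d^4) = 4*A^14 + 48*A^10 + 97*A^6 + 48*A^2 + 4*A^-2
  A^4 * (70*d + 49*d^3 + d^5) = -A^14 - 54*A^10 - 227*A^6 - 227*A^2 - 54*A^-2 - A^-6
  A^2 * (30 + 149*d^2 + 31*d^4) = 31*A^10 + 273*A^6 + 514*A^2 + 273*A^-2 + 31*A^-6
  A^0 * (99*d + 144*d^3 + 9*d^5) = -9*A^10 - 189*A^6 - 621*A^2 - 621*A^-2 - 189*A^-6 - 9*A^-10
  A^-2 * (136*d^2 + 73*d^4 + d^6) = A^10 + 79*A^6 + 443*A^2 + 730*A^-2 + 443*A^-6 + 79*A^-10 + A^-14
  A^-4 * (101*d^3 + 19*d^5) = -19*A^6 - 196*A^2 - 493*A^-2 - 493*A^-6 - 196*A^-10 - 19*A^-14
  A^-6 * (43*d^4 + 2*d^6) = 2*A^6 + 55*A^2 + 202*A^-2 + 298*A^-6 + 202*A^-10 + 55*A^-14 + 2*A^-18
  A^-8 * (10*d^5) = -10*A^2 - 50*A^-2 - 100*A^-6 - 100*A^-10 - 50*A^-14 - 10*A^-18
  A^-10 * (d^6) = A^2 + 6*A^-2 + 15*A^-6 + 20*A^-10 + 15*A^-14 + 6*A^-18 + A^-22
Summing the groups: <K> = A^10 - A^6 + 3*A^2 - 3*A^-2 + 4*A^-6 - 4*A^-10 + 2*A^-14 - 2*A^-18 + A^-22
Normalise by the writhe: (-A^3)^(-w) = (-A^3)^(-6) = A^-18, so f(A) = A^-18 * <K> = A^-8 - A^-12 + 3*A^-16 - 3*A^-20 + 4*A^-24 - 4*A^-28 + 2*A^-32 - 2*A^-36 + A^-40.
Substitute A = t^(-1/4), i.e. A^e → t^(-e/4): V(t) = t^10 - 2*t^9 + 2*t^8 - 4*t^7 + 4*t^6 - 3*t^5 + 3*t^4 - t^3 + t^2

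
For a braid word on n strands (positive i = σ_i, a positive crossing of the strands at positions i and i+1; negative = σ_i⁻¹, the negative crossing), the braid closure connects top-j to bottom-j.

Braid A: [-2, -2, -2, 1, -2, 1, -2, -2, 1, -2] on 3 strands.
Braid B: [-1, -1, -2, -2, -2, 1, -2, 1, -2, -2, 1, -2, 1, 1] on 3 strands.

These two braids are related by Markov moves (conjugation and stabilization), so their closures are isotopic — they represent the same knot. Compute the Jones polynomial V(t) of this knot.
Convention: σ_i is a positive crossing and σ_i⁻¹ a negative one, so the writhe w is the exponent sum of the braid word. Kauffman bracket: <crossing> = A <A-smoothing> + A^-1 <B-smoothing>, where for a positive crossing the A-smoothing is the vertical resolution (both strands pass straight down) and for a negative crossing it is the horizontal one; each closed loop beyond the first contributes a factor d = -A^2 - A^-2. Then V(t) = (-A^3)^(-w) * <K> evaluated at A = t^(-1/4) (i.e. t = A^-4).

Markov-equivalent braids have isotopic closures, hence identical knot invariants. Strip the Markov moves from each word to reach a common short braid β, then compute V(t) once on β.
Braid A: s2^-1 s2^-1 s2^-1 s1 s2^-1 s1 s2^-1 s2^-1 s1 s2^-1 on 3 strands has no conjugating prefix/suffix or stabilization to strip; take β = s2^-1 s2^-1 s2^-1 s1 s2^-1 s1 s2^-1 s2^-1 s1 s2^-1.
Braid B: s1^-1 s1^-1 s2^-1 s2^-1 s2^-1 s1 s2^-1 s1 s2^-1 s2^-1 s1 s2^-1 s1 s1 on 3 strands reduces by inverse Markov moves (closure unchanged at each step):
  Deconjugate: the word is γ·β·γ⁻¹ with γ = s1^-1 s1^-1 (prefix) and γ⁻¹ = s1 s1 (suffix); strip both.
Reduced to β = s2^-1 s2^-1 s2^-1 s1 s2^-1 s1 s2^-1 s2^-1 s1 s2^-1 on 3 strands, 10 crossings.
Both give the same β = s2^-1 s2^-1 s2^-1 s1 s2^-1 s1 s2^-1 s2^-1 s1 s2^-1 on 3 strands, so one state sum suffices:
Braid: s2^-1 s2^-1 s2^-1 s1 s2^-1 s1 s2^-1 s2^-1 s1 s2^-1 on 3 strands, 10 crossings.
Writhe w = (#positive) - (#negative) = 3 - 7 = -4.
Computing the Kauffman bracket via state sum. There are 2^10 = 1024 states.
Each crossing splits two ways (0=vertical, 1=horizontal). The state's weight is A^(#A-smoothings - #B-smoothings) * d^(loops - 1).
Tabulate the states by total A-exponent and number of loops L (A-exp: L × count):
  A^10: L=8 ×1
  A^8: L=7 ×10
  A^6: L=6 ×45
  A^4: L=5 ×119, L=7 ×1
  A^2: L=4 ×202, L=6 ×8
  A^0: L=3 ×224, L=5 ×28
  A^-2: L=2 ×156, L=4 ×53, L=6 ×1
  A^-4: L=1 ×57, L=3 ×59, L=5 ×4
  A^-6: L=2 ×38, L=4 ×7
  A^-8: L=3 ×10
  A^-10: L=4 ×1
Each group contributes A^e * Σ count * d^(L-1):
Powers of d = -A^2 - A^-2: d^2 = A^4 + 2 + A^-4; d^3 = -A^6 - 3*A^2 - 3*A^-2 - A^-6; d^4 = A^8 + 4*A^4 + 6 + 4*A^-4 + A^-8; d^5 = -A^10 - 5*A^6 - 10*A^2 - 10*A^-2 - 5*A^-6 - A^-10; d^6 = A^12 + 6*A^8 + 15*A^4 + 20 + 15*A^-4 + 6*A^-8 + A^-12; d^7 = -A^14 - 7*A^10 - 21*A^6 - 35*A^2 - 35*A^-2 - 21*A^-6 - 7*A^-10 - A^-14.
  A^10 * (d^7) = -A^24 - 7*A^20 - 21*A^16 - 35*A^12 - 35*A^8 - 21*A^4 - 7 - A^-4
  A^8 * (10*d^6) = 10*A^20 + 60*A^16 + 150*A^12 + 200*A^8 + 150*A^4 + 60 + 10*A^-4
  A^6 * (45*d^5) = -45*A^16 - 225*A^12 - 450*A^8 - 450*A^4 - 225 - 45*A^-4
  A^4 * (119*d^4 + d^6) = A^16 + 125*A^12 + 491*A^8 + 734*A^4 + 491 + 125*A^-4 + A^-8
  A^2 * (202*d^3 + 8*d^5) = -8*A^12 - 242*A^8 - 686*A^4 - 686 - 242*A^-4 - 8*A^-8
  A^0 * (224*d^2 + 28*d^4) = 28*A^8 + 336*A^4 + 616 + 336*A^-4 + 28*A^-8
  A^-2 * (156*d + 53*d^3 + d^5) = -A^8 - 58*A^4 - 325 - 325*A^-4 - 58*A^-8 - A^-12
  A^-4 * (57 + 59*d^2 + 4*d^4) = 4*A^4 + 75 + 199*A^-4 + 75*A^-8 + 4*A^-12
  A^-6 * (38*d + 7*d^3) = -7 - 59*A^-4 - 59*A^-8 - 7*A^-12
  A^-8 * (10*d^2) = 10*A^-4 + 20*A^-8 + 10*A^-12
  A^-10 * (d^3) = -A^-4 - 3*A^-8 - 3*A^-12 - A^-16
Summing the groups: <K> = -A^24 + 3*A^20 - 5*A^16 + 7*A^12 - 9*A^8 + 9*A^4 - 8 + 7*A^-4 - 4*A^-8 + 3*A^-12 - A^-16
Normalise by the writhe: (-A^3)^(-w) = (-A^3)^(4) = A^12, so f(A) = A^12 * <K> = -A^36 + 3*A^32 - 5*A^28 + 7*A^24 - 9*A^20 + 9*A^16 - 8*A^12 + 7*A^8 - 4*A^4 + 3 - A^-4.
Substitute A = t^(-1/4), i.e. A^e → t^(-e/4): V(t) = -t + 3 - 4*t^-1 + 7*t^-2 - 8*t^-3 + 9*t^-4 - 9*t^-5 + 7*t^-6 - 5*t^-7 + 3*t^-8 - t^-9

Answer: -t + 3 - 4*t^-1 + 7*t^-2 - 8*t^-3 + 9*t^-4 - 9*t^-5 + 7*t^-6 - 5*t^-7 + 3*t^-8 - t^-9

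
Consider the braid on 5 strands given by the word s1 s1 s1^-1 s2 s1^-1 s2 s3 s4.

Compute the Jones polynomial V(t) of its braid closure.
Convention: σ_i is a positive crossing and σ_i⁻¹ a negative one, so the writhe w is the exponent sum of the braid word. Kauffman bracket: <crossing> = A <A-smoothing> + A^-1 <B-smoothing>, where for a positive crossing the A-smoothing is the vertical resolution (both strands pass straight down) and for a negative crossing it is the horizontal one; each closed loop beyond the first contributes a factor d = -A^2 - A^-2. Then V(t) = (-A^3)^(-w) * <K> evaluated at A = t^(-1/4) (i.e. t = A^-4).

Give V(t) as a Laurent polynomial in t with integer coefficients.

The presented braid s1 s1 s1^-1 s2 s1^-1 s2 s3 s4 on 5 strands reduces by inverse Markov moves (closure unchanged at each step):
  Destabilize: the word has the form β·s4 where s4 occurs only as the final letter (β ∈ B_4); drop it and the last strand → 4 strands.
  Destabilize: the word has the form β·s3 where s3 occurs only as the final letter (β ∈ B_3); drop it and the last strand → 3 strands.
Reduced to β = s1 s1 s1^-1 s2 s1^-1 s2 on 3 strands, 6 crossings.
Compute on β:
First cancel adjacent σ_i σ_i⁻¹ pairs (Reidemeister II — same braid, same closure): s1 s1 s1^-1 s2 s1^-1 s2 → s1 s2 s1^-1 s2.
Braid: s1 s2 s1^-1 s2 on 3 strands, 4 crossings.
Writhe w = (#positive) - (#negative) = 3 - 1 = 2.
Enumerate smoothing states for the bracket polynomial. There are 2^4 = 16 states.
Each crossing splits two ways (0=vertical, 1=horizontal). The state's weight is A^(#A-smoothings - #B-smoothings) * d^(loops - 1).
  state 0000: A-exp=+2, loops=3, term = A^2 * d^2
  state 0001: A-exp=+0, loops=2, term = A^0 * d^1
  state 0010: A-exp=+4, loops=2, term = A^4 * d^1
  state 0011: A-exp=+2, loops=1, term = A^2 * d^0
  state 0100: A-exp=+0, loops=2, term = A^0 * d^1
  state 0101: A-exp=-2, loops=3, term = A^-2 * d^2
  state 0110: A-exp=+2, loops=1, term = A^2 * d^0
  state 0111: A-exp=+0, loops=2, term = A^0 * d^1
  state 1000: A-exp=+0, loops=2, term = A^0 * d^1
  state 1001: A-exp=-2, loops=1, term = A^-2 * d^0
  state 1010: A-exp=+2, loops=3, term = A^2 * d^2
  state 1011: A-exp=+0, loops=2, term = A^0 * d^1
  state 1100: A-exp=-2, loops=1, term = A^-2 * d^0
  state 1101: A-exp=-4, loops=2, term = A^-4 * d^1
  state 1110: A-exp=+0, loops=2, term = A^0 * d^1
  state 1111: A-exp=-2, loops=1, term = A^-2 * d^0
Collect the terms by A-exponent (count of states per loop number):
Powers of d = -A^2 - A^-2: d^2 = A^4 + 2 + A^-4.
  A^4 * (d) = -A^6 - A^2
  A^2 * (2 + 2*d^2) = 2*A^6 + 6*A^2 + 2*A^-2
  A^0 * (6*d) = -6*A^2 - 6*A^-2
  A^-2 * (3 + d^2) = A^2 + 5*A^-2 + A^-6
  A^-4 * (d) = -A^-2 - A^-6
Summing the groups: <K> = A^6
Normalise by the writhe: (-A^3)^(-w) = (-A^3)^(-2) = A^-6, so f(A) = A^-6 * <K> = 1.
Substitute A = t^(-1/4), i.e. A^e → t^(-e/4): V(t) = 1

Answer: 1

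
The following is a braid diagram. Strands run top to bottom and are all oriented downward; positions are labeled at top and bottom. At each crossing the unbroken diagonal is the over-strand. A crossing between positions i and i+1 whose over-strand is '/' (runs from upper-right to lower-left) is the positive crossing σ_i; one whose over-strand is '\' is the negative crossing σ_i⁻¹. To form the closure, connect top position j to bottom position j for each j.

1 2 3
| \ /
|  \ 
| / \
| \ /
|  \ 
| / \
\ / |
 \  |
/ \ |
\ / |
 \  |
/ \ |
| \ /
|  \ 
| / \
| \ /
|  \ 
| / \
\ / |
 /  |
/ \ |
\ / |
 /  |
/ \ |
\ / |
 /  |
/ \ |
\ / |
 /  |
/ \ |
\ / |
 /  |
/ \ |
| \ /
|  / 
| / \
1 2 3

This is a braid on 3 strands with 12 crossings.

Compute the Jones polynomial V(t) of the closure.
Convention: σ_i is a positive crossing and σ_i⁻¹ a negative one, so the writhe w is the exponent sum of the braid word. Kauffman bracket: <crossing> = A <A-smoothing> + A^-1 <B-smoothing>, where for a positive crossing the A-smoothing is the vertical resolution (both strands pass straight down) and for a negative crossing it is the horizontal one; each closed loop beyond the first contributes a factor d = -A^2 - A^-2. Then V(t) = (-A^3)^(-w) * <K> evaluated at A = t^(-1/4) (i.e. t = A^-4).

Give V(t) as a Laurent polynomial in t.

Reading the diagram top to bottom ('/'-over between positions i,i+1 = s_i, '\'-over = s_i^-1): braid word = s2^-1 s2^-1 s1^-1 s1^-1 s2^-1 s2^-1 s1 s1 s1 s1 s1 s2.
The presented braid s2^-1 s2^-1 s1^-1 s1^-1 s2^-1 s2^-1 s1 s1 s1 s1 s1 s2 on 3 strands reduces by inverse Markov moves (closure unchanged at each step):
  Deconjugate: the word is γ·β·γ⁻¹ with γ = s2^-1 (prefix) and γ⁻¹ = s2 (suffix); strip both.
Reduced to β = s2^-1 s1^-1 s1^-1 s2^-1 s2^-1 s1 s1 s1 s1 s1 on 3 strands, 10 crossings.
Compute on β:
Braid: s2^-1 s1^-1 s1^-1 s2^-1 s2^-1 s1 s1 s1 s1 s1 on 3 strands, 10 crossings.
Writhe w = (#positive) - (#negative) = 5 - 5 = 0.
State-sum expansion of <K>. There are 2^10 = 1024 states.
For each crossing: s=0 is the vertical smoothing, s=1 horizontal. Crossing k contributes A^(sign_k * (1 - 2*s_k)); loop factor d = -A^2 - A^-2.
Tabulate the states by total A-exponent and number of loops L (A-exp: L × count):
  A^10: L=4 ×1
  A^8: L=3 ×10
  A^6: L=2 ×29, L=4 ×16
  A^4: L=1 ×26, L=3 ×74, L=5 ×20
  A^2: L=2 ×90, L=4 ×105, L=6 ×15
  A^0: L=1 ×15, L=3 ×141, L=5 ×90, L=7 ×6
  A^-2: L=2 ×35, L=4 ×130, L=6 ×44, L=8 ×1
  A^-4: L=3 ×40, L=5 ×69, L=7 ×11
  A^-6: L=4 ×25, L=6 ×19, L=8 ×1
  A^-8: L=5 ×8, L=7 ×2
  A^-10: L=6 ×1
Each group contributes A^e * Σ count * d^(L-1):
Powers of d = -A^2 - A^-2: d^2 = A^4 + 2 + A^-4; d^3 = -A^6 - 3*A^2 - 3*A^-2 - A^-6; d^4 = A^8 + 4*A^4 + 6 + 4*A^-4 + A^-8; d^5 = -A^10 - 5*A^6 - 10*A^2 - 10*A^-2 - 5*A^-6 - A^-10; d^6 = A^12 + 6*A^8 + 15*A^4 + 20 + 15*A^-4 + 6*A^-8 + A^-12; d^7 = -A^14 - 7*A^10 - 21*A^6 - 35*A^2 - 35*A^-2 - 21*A^-6 - 7*A^-10 - A^-14.
  A^10 * (d^3) = -A^16 - 3*A^12 - 3*A^8 - A^4
  A^8 * (10*d^2) = 10*A^12 + 20*A^8 + 10*A^4
  A^6 * (29*d + 16*d^3) = -16*A^12 - 77*A^8 - 77*A^4 - 16
  A^4 * (26 + 74*d^2 + 20*d^4) = 20*A^12 + 154*A^8 + 294*A^4 + 154 + 20*A^-4
  A^2 * (90*d + 105*d^3 + 15*d^5) = -15*A^12 - 180*A^8 - 555*A^4 - 555 - 180*A^-4 - 15*A^-8
  A^0 * (15 + 141*d^2 + 90*d^4 + 6*d^6) = 6*A^12 + 126*A^8 + 591*A^4 + 957 + 591*A^-4 + 126*A^-8 + 6*A^-12
  A^-2 * (35*d + 130*d^3 + 44*d^5 + d^7) = -A^12 - 51*A^8 - 371*A^4 - 900 - 900*A^-4 - 371*A^-8 - 51*A^-12 - A^-16
  A^-4 * (40*d^2 + 69*d^4 + 11*d^6) = 11*A^8 + 135*A^4 + 481 + 714*A^-4 + 481*A^-8 + 135*A^-12 + 11*A^-16
  A^-6 * (25*d^3 + 19*d^5 + d^7) = -A^8 - 26*A^4 - 141 - 300*A^-4 - 300*A^-8 - 141*A^-12 - 26*A^-16 - A^-20
  A^-8 * (8*d^4 + 2*d^6) = 2*A^4 + 20 + 62*A^-4 + 88*A^-8 + 62*A^-12 + 20*A^-16 + 2*A^-20
  A^-10 * (d^5) = -1 - 5*A^-4 - 10*A^-8 - 10*A^-12 - 5*A^-16 - A^-20
Summing the groups: <K> = -A^16 + A^12 - A^8 + 2*A^4 - 1 + 2*A^-4 - A^-8 + A^-12 - A^-16
Normalise by the writhe: (-A^3)^(-w) = (-A^3)^(0) = 1, so f(A) = 1 * <K> = -A^16 + A^12 - A^8 + 2*A^4 - 1 + 2*A^-4 - A^-8 + A^-12 - A^-16.
Substitute A = t^(-1/4), i.e. A^e → t^(-e/4): V(t) = -t^4 + t^3 - t^2 + 2*t - 1 + 2*t^-1 - t^-2 + t^-3 - t^-4

Answer: -t^4 + t^3 - t^2 + 2*t - 1 + 2*t^-1 - t^-2 + t^-3 - t^-4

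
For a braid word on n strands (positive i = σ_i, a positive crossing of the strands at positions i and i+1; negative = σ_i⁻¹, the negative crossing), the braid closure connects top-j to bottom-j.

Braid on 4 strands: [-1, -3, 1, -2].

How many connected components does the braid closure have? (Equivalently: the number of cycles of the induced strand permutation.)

2

Derivation:
Track the strand permutation on 4 strands, starting from identity.
  step 1: s1^-1 swaps positions 1,2 -> [2 1 3 4]
  step 2: s3^-1 swaps positions 3,4 -> [2 1 4 3]
  step 3: s1 swaps positions 1,2 -> [1 2 4 3]
  step 4: s2^-1 swaps positions 2,3 -> [1 4 2 3]
Final permutation (position -> original strand): [1 4 2 3]
Closure components = cycle count of this permutation = 2.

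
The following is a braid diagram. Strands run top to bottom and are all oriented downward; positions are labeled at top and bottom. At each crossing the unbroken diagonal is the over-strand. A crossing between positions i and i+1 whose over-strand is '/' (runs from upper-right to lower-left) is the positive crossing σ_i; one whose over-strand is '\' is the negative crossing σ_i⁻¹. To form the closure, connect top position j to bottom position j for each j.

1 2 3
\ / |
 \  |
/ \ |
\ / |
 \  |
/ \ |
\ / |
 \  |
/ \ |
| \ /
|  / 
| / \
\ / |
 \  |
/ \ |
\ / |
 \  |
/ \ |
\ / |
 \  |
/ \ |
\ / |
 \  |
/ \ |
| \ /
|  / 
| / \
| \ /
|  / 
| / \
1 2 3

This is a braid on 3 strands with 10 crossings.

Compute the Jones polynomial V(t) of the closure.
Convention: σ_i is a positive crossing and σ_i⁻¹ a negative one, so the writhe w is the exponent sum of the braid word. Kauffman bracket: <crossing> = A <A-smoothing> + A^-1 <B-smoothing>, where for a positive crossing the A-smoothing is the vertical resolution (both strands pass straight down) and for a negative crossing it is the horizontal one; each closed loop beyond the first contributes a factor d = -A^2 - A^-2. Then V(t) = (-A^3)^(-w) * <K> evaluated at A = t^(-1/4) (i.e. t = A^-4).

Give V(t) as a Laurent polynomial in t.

-t + 2 - 3*t^-1 + 6*t^-2 - 6*t^-3 + 7*t^-4 - 7*t^-5 + 6*t^-6 - 4*t^-7 + 2*t^-8 - t^-9

Derivation:
Reading the diagram top to bottom ('/'-over between positions i,i+1 = s_i, '\'-over = s_i^-1): braid word = s1^-1 s1^-1 s1^-1 s2 s1^-1 s1^-1 s1^-1 s1^-1 s2 s2.
Braid: s1^-1 s1^-1 s1^-1 s2 s1^-1 s1^-1 s1^-1 s1^-1 s2 s2 on 3 strands, 10 crossings.
Writhe w = (#positive) - (#negative) = 3 - 7 = -4.
Computing the Kauffman bracket via state sum. There are 2^10 = 1024 states.
For each crossing: s=0 is the vertical smoothing, s=1 horizontal. Crossing k contributes A^(sign_k * (1 - 2*s_k)); loop factor d = -A^2 - A^-2.
Tabulate the states by total A-exponent and number of loops L (A-exp: L × count):
  A^10: L=8 ×1
  A^8: L=7 ×10
  A^6: L=6 ×44, L=8 ×1
  A^4: L=5 ×112, L=7 ×8
  A^2: L=4 ×182, L=6 ×28
  A^0: L=3 ×194, L=5 ×58
  A^-2: L=2 ×130, L=4 ×79, L=6 ×1
  A^-4: L=1 ×45, L=3 ×70, L=5 ×5
  A^-6: L=2 ×36, L=4 ×9
  A^-8: L=3 ×10
  A^-10: L=4 ×1
Each group contributes A^e * Σ count * d^(L-1):
Powers of d = -A^2 - A^-2: d^2 = A^4 + 2 + A^-4; d^3 = -A^6 - 3*A^2 - 3*A^-2 - A^-6; d^4 = A^8 + 4*A^4 + 6 + 4*A^-4 + A^-8; d^5 = -A^10 - 5*A^6 - 10*A^2 - 10*A^-2 - 5*A^-6 - A^-10; d^6 = A^12 + 6*A^8 + 15*A^4 + 20 + 15*A^-4 + 6*A^-8 + A^-12; d^7 = -A^14 - 7*A^10 - 21*A^6 - 35*A^2 - 35*A^-2 - 21*A^-6 - 7*A^-10 - A^-14.
  A^10 * (d^7) = -A^24 - 7*A^20 - 21*A^16 - 35*A^12 - 35*A^8 - 21*A^4 - 7 - A^-4
  A^8 * (10*d^6) = 10*A^20 + 60*A^16 + 150*A^12 + 200*A^8 + 150*A^4 + 60 + 10*A^-4
  A^6 * (44*d^5 + d^7) = -A^20 - 51*A^16 - 241*A^12 - 475*A^8 - 475*A^4 - 241 - 51*A^-4 - A^-8
  A^4 * (112*d^4 + 8*d^6) = 8*A^16 + 160*A^12 + 568*A^8 + 832*A^4 + 568 + 160*A^-4 + 8*A^-8
  A^2 * (182*d^3 + 28*d^5) = -28*A^12 - 322*A^8 - 826*A^4 - 826 - 322*A^-4 - 28*A^-8
  A^0 * (194*d^2 + 58*d^4) = 58*A^8 + 426*A^4 + 736 + 426*A^-4 + 58*A^-8
  A^-2 * (130*d + 79*d^3 + d^5) = -A^8 - 84*A^4 - 377 - 377*A^-4 - 84*A^-8 - A^-12
  A^-4 * (45 + 70*d^2 + 5*d^4) = 5*A^4 + 90 + 215*A^-4 + 90*A^-8 + 5*A^-12
  A^-6 * (36*d + 9*d^3) = -9 - 63*A^-4 - 63*A^-8 - 9*A^-12
  A^-8 * (10*d^2) = 10*A^-4 + 20*A^-8 + 10*A^-12
  A^-10 * (d^3) = -A^-4 - 3*A^-8 - 3*A^-12 - A^-16
Summing the groups: <K> = -A^24 + 2*A^20 - 4*A^16 + 6*A^12 - 7*A^8 + 7*A^4 - 6 + 6*A^-4 - 3*A^-8 + 2*A^-12 - A^-16
Normalise by the writhe: (-A^3)^(-w) = (-A^3)^(4) = A^12, so f(A) = A^12 * <K> = -A^36 + 2*A^32 - 4*A^28 + 6*A^24 - 7*A^20 + 7*A^16 - 6*A^12 + 6*A^8 - 3*A^4 + 2 - A^-4.
Substitute A = t^(-1/4), i.e. A^e → t^(-e/4): V(t) = -t + 2 - 3*t^-1 + 6*t^-2 - 6*t^-3 + 7*t^-4 - 7*t^-5 + 6*t^-6 - 4*t^-7 + 2*t^-8 - t^-9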